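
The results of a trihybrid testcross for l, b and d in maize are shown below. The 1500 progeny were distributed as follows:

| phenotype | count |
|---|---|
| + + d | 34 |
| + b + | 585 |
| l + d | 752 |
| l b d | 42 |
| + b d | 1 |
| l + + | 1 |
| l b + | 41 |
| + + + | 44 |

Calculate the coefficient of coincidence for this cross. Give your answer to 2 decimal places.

0.44

The two most frequent reciprocal classes, l + d and + b +, are the parental types, so the F1 was l + d / + b +.
The two rarest classes, l + + and + b d, are the double crossovers. Comparing them with the parentals, only the d allele has switched, so d is the middle locus and the order is l – d – b.
l–d: (75 + 2)/1500 = 0.0513; d–b: (86 + 2)/1500 = 0.0587.
Expected DCO frequency = 0.0513 × 0.0587 ≈ 0.00301; observed = 2/1500 ≈ 0.00133.
Coefficient of coincidence = 0.00133/0.00301 ≈ 0.44.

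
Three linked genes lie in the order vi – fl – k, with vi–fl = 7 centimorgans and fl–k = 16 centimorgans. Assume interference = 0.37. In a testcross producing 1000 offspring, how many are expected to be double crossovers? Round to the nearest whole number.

Map distances give recombination frequencies of 0.070 and 0.160 for the two intervals.
With interference 0.37 (so coincidence = 0.63), expected double-crossover frequency = 0.070 × 0.160 × 0.63 = 0.00706.
Expected number = 0.00706 × 1000 = 7.06 ≈ 7.

7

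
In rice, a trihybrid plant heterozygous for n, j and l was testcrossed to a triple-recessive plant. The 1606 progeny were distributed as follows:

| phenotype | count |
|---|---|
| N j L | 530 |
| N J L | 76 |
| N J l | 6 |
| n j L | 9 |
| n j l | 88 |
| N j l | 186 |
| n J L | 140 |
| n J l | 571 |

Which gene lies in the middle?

The two most frequent reciprocal classes, n J l and N j L, are the parental types, so the F1 was n J l / N j L.
The two rarest classes, N J l and n j L, are the double crossovers. Comparing them with the parentals, only the n allele has switched, so n is the middle locus and the order is j – n – l.

n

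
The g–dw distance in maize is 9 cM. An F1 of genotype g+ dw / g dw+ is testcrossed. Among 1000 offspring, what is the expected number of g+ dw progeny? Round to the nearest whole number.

A map distance of 9 cM corresponds to a recombination frequency of 0.090.
The F1 is g+ dw / g dw+, so g+ dw is a parental gamete class with expected frequency (1 − r)/2 = 0.910/2 = 0.4550.
Expected number = 0.4550 × 1000 = 455.00 ≈ 455.

455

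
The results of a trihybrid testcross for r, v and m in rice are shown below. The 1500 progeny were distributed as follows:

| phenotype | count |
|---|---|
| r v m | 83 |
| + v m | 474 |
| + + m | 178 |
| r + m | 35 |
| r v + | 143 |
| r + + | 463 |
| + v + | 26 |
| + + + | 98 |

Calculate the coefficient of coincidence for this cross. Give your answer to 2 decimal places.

0.99

The two most frequent reciprocal classes, + v m and r + +, are the parental types, so the F1 was + v m / r + +.
The two rarest classes, + v + and r + m, are the double crossovers. Comparing them with the parentals, only the m allele has switched, so m is the middle locus and the order is r – m – v.
r–m: (181 + 61)/1500 = 0.1613; m–v: (321 + 61)/1500 = 0.2547.
Expected DCO frequency = 0.1613 × 0.2547 ≈ 0.04108; observed = 61/1500 ≈ 0.04067.
Coefficient of coincidence = 0.04067/0.04108 ≈ 0.99.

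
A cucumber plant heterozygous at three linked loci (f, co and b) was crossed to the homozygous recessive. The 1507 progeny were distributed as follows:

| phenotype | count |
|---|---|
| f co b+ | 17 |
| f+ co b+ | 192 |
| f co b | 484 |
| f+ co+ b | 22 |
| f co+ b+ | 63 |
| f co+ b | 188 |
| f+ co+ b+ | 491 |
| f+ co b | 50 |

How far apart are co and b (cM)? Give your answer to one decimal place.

27.8 cM

The two most frequent reciprocal classes, f+ co+ b+ and f co b, are the parental types, so the F1 was f+ co+ b+ / f co b.
The two rarest classes, f+ co+ b and f co b+, are the double crossovers. Comparing them with the parentals, only the b allele has switched, so b is the middle locus and the order is f – b – co.
Crossovers in the b–co interval produce the single-crossover classes f+ co b+ and f co+ b (192 + 188 = 380) plus the double crossovers (39).
RF(b–co) = (380 + 39) / 1507 = 419/1507 = 0.2780 → 27.8 cM.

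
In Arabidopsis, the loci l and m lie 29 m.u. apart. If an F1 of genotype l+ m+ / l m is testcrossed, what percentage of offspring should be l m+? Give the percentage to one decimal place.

14.5%

A map distance of 29 m.u. corresponds to a recombination frequency of 0.290.
The F1 is l+ m+ / l m, so l m+ is a recombinant gamete class with expected frequency r/2 = 0.290/2 = 0.1450.
That is 0.1450 = 14.5% of the progeny.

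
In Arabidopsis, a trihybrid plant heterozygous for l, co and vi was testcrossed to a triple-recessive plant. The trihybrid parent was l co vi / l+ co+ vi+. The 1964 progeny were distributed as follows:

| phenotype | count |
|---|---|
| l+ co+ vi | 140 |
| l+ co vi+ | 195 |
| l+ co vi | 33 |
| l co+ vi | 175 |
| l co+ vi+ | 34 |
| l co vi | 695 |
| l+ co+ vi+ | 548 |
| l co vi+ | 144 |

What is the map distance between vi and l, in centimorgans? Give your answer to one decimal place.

17.9 centimorgans

The two rarest classes, l+ co vi and l co+ vi+, are the double crossovers. Comparing them with the parentals, only the l allele has switched, so l is the middle locus and the order is co – l – vi.
Crossovers in the l–vi interval produce the single-crossover classes l co vi+ and l+ co+ vi (144 + 140 = 284) plus the double crossovers (67).
RF(l–vi) = (284 + 67) / 1964 = 351/1964 = 0.1787 → 17.9 centimorgans.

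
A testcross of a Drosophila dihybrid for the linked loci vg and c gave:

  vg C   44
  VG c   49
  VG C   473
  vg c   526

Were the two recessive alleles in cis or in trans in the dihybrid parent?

The two most frequent classes are VG C (473) and vg c (526); these are the parental (non-recombinant) types.
So the F1 carried VG C on one chromosome and vg c on the other — the recessive alleles are on the same chromosome (cis / coupling).

cis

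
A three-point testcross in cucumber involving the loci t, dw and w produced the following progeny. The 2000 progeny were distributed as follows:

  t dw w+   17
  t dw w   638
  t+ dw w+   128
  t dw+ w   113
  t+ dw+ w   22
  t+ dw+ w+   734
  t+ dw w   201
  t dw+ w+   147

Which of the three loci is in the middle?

w

The two most frequent reciprocal classes, t+ dw+ w+ and t dw w, are the parental types, so the F1 was t+ dw+ w+ / t dw w.
The two rarest classes, t+ dw+ w and t dw w+, are the double crossovers. Comparing them with the parentals, only the w allele has switched, so w is the middle locus and the order is dw – w – t.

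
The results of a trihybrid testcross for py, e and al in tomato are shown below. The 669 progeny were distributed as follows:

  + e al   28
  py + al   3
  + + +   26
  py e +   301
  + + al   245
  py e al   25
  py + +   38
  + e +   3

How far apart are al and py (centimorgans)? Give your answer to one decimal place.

8.5 centimorgans

The two most frequent reciprocal classes, + + al and py e +, are the parental types, so the F1 was + + al / py e +.
The two rarest classes, py + al and + e +, are the double crossovers. Comparing them with the parentals, only the py allele has switched, so py is the middle locus and the order is al – py – e.
Crossovers in the al–py interval produce the single-crossover classes + + + and py e al (26 + 25 = 51) plus the double crossovers (6).
RF(al–py) = (51 + 6) / 669 = 57/669 = 0.0852 → 8.5 centimorgans.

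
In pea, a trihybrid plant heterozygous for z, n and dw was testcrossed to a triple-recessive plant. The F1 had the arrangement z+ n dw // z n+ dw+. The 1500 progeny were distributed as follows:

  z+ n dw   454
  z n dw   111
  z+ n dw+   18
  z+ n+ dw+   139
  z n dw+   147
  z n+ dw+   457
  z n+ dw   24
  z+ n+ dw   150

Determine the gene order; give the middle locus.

dw

The two rarest classes, z+ n dw+ and z n+ dw, are the double crossovers. Comparing them with the parentals, only the dw allele has switched, so dw is the middle locus and the order is n – dw – z.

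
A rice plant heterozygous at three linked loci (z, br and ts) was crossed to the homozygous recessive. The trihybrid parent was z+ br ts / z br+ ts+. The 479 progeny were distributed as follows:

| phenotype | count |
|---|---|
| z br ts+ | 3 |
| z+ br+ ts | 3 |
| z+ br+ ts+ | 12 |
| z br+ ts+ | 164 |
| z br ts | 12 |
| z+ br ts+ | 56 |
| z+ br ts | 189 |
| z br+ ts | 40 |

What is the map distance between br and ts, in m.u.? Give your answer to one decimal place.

21.3 m.u.

The two rarest classes, z+ br+ ts and z br ts+, are the double crossovers. Comparing them with the parentals, only the br allele has switched, so br is the middle locus and the order is ts – br – z.
Crossovers in the ts–br interval produce the single-crossover classes z+ br ts+ and z br+ ts (56 + 40 = 96) plus the double crossovers (6).
RF(ts–br) = (96 + 6) / 479 = 102/479 = 0.2129 → 21.3 m.u.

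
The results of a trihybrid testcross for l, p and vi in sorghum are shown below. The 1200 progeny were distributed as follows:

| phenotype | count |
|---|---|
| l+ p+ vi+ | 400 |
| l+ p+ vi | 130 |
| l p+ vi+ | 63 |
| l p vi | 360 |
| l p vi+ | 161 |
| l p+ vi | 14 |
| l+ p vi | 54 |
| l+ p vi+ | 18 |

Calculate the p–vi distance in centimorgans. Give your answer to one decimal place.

The two most frequent reciprocal classes, l+ p+ vi+ and l p vi, are the parental types, so the F1 was l+ p+ vi+ / l p vi.
The two rarest classes, l+ p vi+ and l p+ vi, are the double crossovers. Comparing them with the parentals, only the p allele has switched, so p is the middle locus and the order is l – p – vi.
Crossovers in the p–vi interval produce the single-crossover classes l+ p+ vi and l p vi+ (130 + 161 = 291) plus the double crossovers (32).
RF(p–vi) = (291 + 32) / 1200 = 323/1200 = 0.2692 → 26.9 centimorgans.

26.9 centimorgans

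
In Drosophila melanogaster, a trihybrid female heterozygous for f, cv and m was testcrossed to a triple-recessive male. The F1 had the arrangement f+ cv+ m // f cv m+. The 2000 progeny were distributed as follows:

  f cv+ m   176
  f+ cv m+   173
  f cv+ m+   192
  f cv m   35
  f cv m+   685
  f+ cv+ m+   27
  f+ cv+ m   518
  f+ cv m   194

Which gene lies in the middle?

The two rarest classes, f+ cv+ m+ and f cv m, are the double crossovers. Comparing them with the parentals, only the m allele has switched, so m is the middle locus and the order is f – m – cv.

m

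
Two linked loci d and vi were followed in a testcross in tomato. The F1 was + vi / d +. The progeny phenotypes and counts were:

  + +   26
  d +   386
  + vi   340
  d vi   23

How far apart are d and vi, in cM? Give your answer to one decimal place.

6.3 cM

The recombinant classes are + + and d vi: 26 + 23 = 49.
Recombination frequency = 49/775 = 0.0632 ≈ 6.3%, i.e. 6.3 cM.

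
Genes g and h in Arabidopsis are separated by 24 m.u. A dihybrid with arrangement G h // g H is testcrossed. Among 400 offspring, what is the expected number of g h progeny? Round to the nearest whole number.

A map distance of 24 m.u. corresponds to a recombination frequency of 0.240.
The F1 is G h / g H, so g h is a recombinant gamete class with expected frequency r/2 = 0.240/2 = 0.1200.
Expected number = 0.1200 × 400 = 48.00 ≈ 48.

48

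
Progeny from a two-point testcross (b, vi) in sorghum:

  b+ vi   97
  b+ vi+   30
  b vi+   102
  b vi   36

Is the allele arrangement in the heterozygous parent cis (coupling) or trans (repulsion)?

The two most frequent classes are b+ vi (97) and b vi+ (102); these are the parental (non-recombinant) types.
So the F1 carried b+ vi on one chromosome and b vi+ on the other — the recessive alleles are on opposite chromosomes (trans / repulsion).

trans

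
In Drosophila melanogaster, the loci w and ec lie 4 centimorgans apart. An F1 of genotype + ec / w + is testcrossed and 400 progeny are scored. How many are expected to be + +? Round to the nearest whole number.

A map distance of 4 centimorgans corresponds to a recombination frequency of 0.040.
The F1 is + ec / w +, so + + is a recombinant gamete class with expected frequency r/2 = 0.040/2 = 0.0200.
Expected number = 0.0200 × 400 = 8.00 ≈ 8.

8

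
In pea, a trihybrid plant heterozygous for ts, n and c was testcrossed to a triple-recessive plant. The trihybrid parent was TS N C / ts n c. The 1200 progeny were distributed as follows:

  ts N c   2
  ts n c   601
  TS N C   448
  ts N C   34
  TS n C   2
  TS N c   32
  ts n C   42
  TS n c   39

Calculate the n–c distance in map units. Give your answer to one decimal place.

The two rarest classes, TS n C and ts N c, are the double crossovers. Comparing them with the parentals, only the n allele has switched, so n is the middle locus and the order is ts – n – c.
Crossovers in the n–c interval produce the single-crossover classes TS N c and ts n C (32 + 42 = 74) plus the double crossovers (4).
RF(n–c) = (74 + 4) / 1200 = 78/1200 = 0.0650 → 6.5 map units.

6.5 map units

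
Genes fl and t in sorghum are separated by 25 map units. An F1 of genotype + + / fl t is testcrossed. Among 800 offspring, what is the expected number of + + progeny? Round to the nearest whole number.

300

A map distance of 25 map units corresponds to a recombination frequency of 0.250.
The F1 is + + / fl t, so + + is a parental gamete class with expected frequency (1 − r)/2 = 0.750/2 = 0.3750.
Expected number = 0.3750 × 800 = 300.00 ≈ 300.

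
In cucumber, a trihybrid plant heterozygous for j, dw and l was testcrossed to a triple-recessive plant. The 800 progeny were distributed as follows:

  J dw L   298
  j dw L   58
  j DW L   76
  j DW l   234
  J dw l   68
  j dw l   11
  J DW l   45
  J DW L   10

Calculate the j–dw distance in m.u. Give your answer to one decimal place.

The two most frequent reciprocal classes, J dw L and j DW l, are the parental types, so the F1 was J dw L / j DW l.
The two rarest classes, J DW L and j dw l, are the double crossovers. Comparing them with the parentals, only the dw allele has switched, so dw is the middle locus and the order is j – dw – l.
Crossovers in the j–dw interval produce the single-crossover classes j dw L and J DW l (58 + 45 = 103) plus the double crossovers (21).
RF(j–dw) = (103 + 21) / 800 = 124/800 = 0.1550 → 15.5 m.u.

15.5 m.u.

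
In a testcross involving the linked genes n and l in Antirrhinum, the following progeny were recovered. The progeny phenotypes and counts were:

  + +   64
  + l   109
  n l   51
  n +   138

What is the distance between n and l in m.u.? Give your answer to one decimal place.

31.8 m.u.

The two most frequent classes, + l (109) and n + (138), are the parental types, so the F1 was + l / n +.
The recombinant classes are + + and n l: 64 + 51 = 115.
Recombination frequency = 115/362 = 0.3177 ≈ 31.8%, i.e. 31.8 m.u.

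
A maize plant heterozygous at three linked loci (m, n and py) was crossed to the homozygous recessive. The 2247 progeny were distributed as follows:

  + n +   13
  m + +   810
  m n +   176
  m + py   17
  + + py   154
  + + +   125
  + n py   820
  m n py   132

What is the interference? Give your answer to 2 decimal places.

0.35

The two most frequent reciprocal classes, m + + and + n py, are the parental types, so the F1 was m + + / + n py.
The two rarest classes, m + py and + n +, are the double crossovers. Comparing them with the parentals, only the py allele has switched, so py is the middle locus and the order is n – py – m.
n–py: (330 + 30)/2247 = 0.1602; py–m: (257 + 30)/2247 = 0.1277.
Expected DCO frequency = 0.1602 × 0.1277 ≈ 0.02046; observed = 30/2247 ≈ 0.01335.
Coefficient of coincidence = 0.01335/0.02046 ≈ 0.65; interference = 1 − 0.65 = 0.35.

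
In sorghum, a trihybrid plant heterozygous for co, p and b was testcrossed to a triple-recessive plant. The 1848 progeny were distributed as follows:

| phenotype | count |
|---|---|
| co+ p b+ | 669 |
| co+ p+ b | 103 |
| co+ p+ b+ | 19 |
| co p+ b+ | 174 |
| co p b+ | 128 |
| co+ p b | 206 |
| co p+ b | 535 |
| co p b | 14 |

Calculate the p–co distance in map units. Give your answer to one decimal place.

The two most frequent reciprocal classes, co+ p b+ and co p+ b, are the parental types, so the F1 was co+ p b+ / co p+ b.
The two rarest classes, co+ p+ b+ and co p b, are the double crossovers. Comparing them with the parentals, only the p allele has switched, so p is the middle locus and the order is b – p – co.
Crossovers in the p–co interval produce the single-crossover classes co p b+ and co+ p+ b (128 + 103 = 231) plus the double crossovers (33).
RF(p–co) = (231 + 33) / 1848 = 264/1848 = 0.1429 → 14.3 map units.

14.3 map units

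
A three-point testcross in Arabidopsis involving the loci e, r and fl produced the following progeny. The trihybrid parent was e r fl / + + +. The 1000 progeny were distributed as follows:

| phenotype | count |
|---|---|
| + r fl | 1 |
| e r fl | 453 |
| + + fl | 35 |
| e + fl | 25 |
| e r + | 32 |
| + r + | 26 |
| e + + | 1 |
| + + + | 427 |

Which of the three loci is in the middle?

The two rarest classes, + r fl and e + +, are the double crossovers. Comparing them with the parentals, only the e allele has switched, so e is the middle locus and the order is r – e – fl.

e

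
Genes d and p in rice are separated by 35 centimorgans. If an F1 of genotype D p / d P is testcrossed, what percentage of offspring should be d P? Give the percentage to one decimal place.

32.5%

A map distance of 35 centimorgans corresponds to a recombination frequency of 0.350.
The F1 is D p / d P, so d P is a parental gamete class with expected frequency (1 − r)/2 = 0.650/2 = 0.3250.
That is 0.3250 = 32.5% of the progeny.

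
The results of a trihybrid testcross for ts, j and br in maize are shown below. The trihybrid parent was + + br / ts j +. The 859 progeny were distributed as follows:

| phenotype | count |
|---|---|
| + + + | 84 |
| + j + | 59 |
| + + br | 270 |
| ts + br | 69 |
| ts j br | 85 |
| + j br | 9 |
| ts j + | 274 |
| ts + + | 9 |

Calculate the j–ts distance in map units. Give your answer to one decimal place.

17.0 map units

The two rarest classes, + j br and ts + +, are the double crossovers. Comparing them with the parentals, only the j allele has switched, so j is the middle locus and the order is br – j – ts.
Crossovers in the j–ts interval produce the single-crossover classes ts + br and + j + (69 + 59 = 128) plus the double crossovers (18).
RF(j–ts) = (128 + 18) / 859 = 146/859 = 0.1700 → 17.0 map units.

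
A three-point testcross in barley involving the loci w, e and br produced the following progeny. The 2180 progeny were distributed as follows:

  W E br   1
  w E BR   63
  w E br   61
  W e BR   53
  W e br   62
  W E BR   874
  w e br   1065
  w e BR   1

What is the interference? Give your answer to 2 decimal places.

0.70

The two most frequent reciprocal classes, W E BR and w e br, are the parental types, so the F1 was W E BR / w e br.
The two rarest classes, W E br and w e BR, are the double crossovers. Comparing them with the parentals, only the br allele has switched, so br is the middle locus and the order is w – br – e.
w–br: (125 + 2)/2180 = 0.0583; br–e: (114 + 2)/2180 = 0.0532.
Expected DCO frequency = 0.0583 × 0.0532 ≈ 0.00310; observed = 2/2180 ≈ 0.00092.
Coefficient of coincidence = 0.00092/0.00310 ≈ 0.30; interference = 1 − 0.30 = 0.70.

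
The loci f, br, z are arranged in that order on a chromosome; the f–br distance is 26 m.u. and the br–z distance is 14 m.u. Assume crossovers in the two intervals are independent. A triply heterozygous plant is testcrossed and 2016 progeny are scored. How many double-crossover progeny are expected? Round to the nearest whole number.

73

Map distances give recombination frequencies of 0.260 and 0.140 for the two intervals.
With no interference, expected double-crossover frequency = 0.260 × 0.140 = 0.03640.
Expected number = 0.03640 × 2016 = 73.38 ≈ 73.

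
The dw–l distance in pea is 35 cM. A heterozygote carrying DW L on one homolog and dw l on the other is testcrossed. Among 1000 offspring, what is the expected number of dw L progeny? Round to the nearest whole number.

175

A map distance of 35 cM corresponds to a recombination frequency of 0.350.
The F1 is DW L / dw l, so dw L is a recombinant gamete class with expected frequency r/2 = 0.350/2 = 0.1750.
Expected number = 0.1750 × 1000 = 175.00 ≈ 175.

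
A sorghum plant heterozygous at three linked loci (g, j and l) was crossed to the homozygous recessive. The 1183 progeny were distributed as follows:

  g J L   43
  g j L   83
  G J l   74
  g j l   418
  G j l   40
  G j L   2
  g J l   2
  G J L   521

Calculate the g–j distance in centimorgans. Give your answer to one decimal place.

The two most frequent reciprocal classes, g j l and G J L, are the parental types, so the F1 was g j l / G J L.
The two rarest classes, g J l and G j L, are the double crossovers. Comparing them with the parentals, only the j allele has switched, so j is the middle locus and the order is g – j – l.
Crossovers in the g–j interval produce the single-crossover classes G j l and g J L (40 + 43 = 83) plus the double crossovers (4).
RF(g–j) = (83 + 4) / 1183 = 87/1183 = 0.0735 → 7.4 centimorgans.

7.4 centimorgans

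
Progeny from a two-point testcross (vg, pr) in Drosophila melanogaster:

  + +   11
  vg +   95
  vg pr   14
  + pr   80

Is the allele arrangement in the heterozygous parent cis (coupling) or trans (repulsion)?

trans

The two most frequent classes are + pr (80) and vg + (95); these are the parental (non-recombinant) types.
So the F1 carried + pr on one chromosome and vg + on the other — the recessive alleles are on opposite chromosomes (trans / repulsion).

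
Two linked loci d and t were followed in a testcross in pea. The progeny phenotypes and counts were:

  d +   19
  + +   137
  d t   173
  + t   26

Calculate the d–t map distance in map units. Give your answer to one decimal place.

The two most frequent classes, + + (137) and d t (173), are the parental types, so the F1 was + + / d t.
The recombinant classes are + t and d +: 26 + 19 = 45.
Recombination frequency = 45/355 = 0.1268 ≈ 12.7%, i.e. 12.7 map units.

12.7 map units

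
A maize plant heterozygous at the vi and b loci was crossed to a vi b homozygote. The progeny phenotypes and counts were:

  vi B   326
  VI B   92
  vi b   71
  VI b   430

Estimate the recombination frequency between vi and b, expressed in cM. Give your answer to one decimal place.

The two most frequent classes, VI b (430) and vi B (326), are the parental types, so the F1 was VI b / vi B.
The recombinant classes are VI B and vi b: 92 + 71 = 163.
Recombination frequency = 163/919 = 0.1774 ≈ 17.7%, i.e. 17.7 cM.

17.7 cM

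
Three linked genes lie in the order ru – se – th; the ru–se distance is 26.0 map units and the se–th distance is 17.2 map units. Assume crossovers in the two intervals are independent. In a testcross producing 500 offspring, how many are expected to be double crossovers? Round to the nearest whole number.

22

Map distances give recombination frequencies of 0.260 and 0.172 for the two intervals.
With no interference, expected double-crossover frequency = 0.260 × 0.172 = 0.04472.
Expected number = 0.04472 × 500 = 22.36 ≈ 22.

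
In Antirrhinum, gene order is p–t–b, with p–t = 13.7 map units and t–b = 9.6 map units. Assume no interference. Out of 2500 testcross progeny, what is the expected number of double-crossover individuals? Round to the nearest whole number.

Map distances give recombination frequencies of 0.137 and 0.096 for the two intervals.
With no interference, expected double-crossover frequency = 0.137 × 0.096 = 0.01315.
Expected number = 0.01315 × 2500 = 32.88 ≈ 33.

33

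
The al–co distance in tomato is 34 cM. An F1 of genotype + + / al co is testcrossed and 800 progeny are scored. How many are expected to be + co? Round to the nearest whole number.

136

A map distance of 34 cM corresponds to a recombination frequency of 0.340.
The F1 is + + / al co, so + co is a recombinant gamete class with expected frequency r/2 = 0.340/2 = 0.1700.
Expected number = 0.1700 × 800 = 136.00 ≈ 136.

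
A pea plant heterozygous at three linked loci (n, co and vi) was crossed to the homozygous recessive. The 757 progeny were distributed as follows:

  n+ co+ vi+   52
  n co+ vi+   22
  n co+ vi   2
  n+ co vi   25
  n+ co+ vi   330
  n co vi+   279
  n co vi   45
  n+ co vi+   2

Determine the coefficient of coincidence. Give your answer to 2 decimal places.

0.59

The two most frequent reciprocal classes, n+ co+ vi and n co vi+, are the parental types, so the F1 was n+ co+ vi / n co vi+.
The two rarest classes, n co+ vi and n+ co vi+, are the double crossovers. Comparing them with the parentals, only the n allele has switched, so n is the middle locus and the order is vi – n – co.
vi–n: (97 + 4)/757 = 0.1334; n–co: (47 + 4)/757 = 0.0674.
Expected DCO frequency = 0.1334 × 0.0674 ≈ 0.00899; observed = 4/757 ≈ 0.00528.
Coefficient of coincidence = 0.00528/0.00899 ≈ 0.59.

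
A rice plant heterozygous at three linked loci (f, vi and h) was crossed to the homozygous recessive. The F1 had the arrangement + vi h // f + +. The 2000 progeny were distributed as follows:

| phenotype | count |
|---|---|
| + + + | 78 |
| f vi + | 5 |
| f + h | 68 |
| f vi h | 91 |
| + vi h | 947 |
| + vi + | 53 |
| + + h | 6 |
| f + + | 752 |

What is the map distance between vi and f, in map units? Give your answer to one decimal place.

9.0 map units

The two rarest classes, + + h and f vi +, are the double crossovers. Comparing them with the parentals, only the vi allele has switched, so vi is the middle locus and the order is f – vi – h.
Crossovers in the f–vi interval produce the single-crossover classes f vi h and + + + (91 + 78 = 169) plus the double crossovers (11).
RF(f–vi) = (169 + 11) / 2000 = 180/2000 = 0.0900 → 9.0 map units.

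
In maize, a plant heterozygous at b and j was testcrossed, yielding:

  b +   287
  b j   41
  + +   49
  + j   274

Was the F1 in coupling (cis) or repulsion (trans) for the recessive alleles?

trans

The two most frequent classes are + j (274) and b + (287); these are the parental (non-recombinant) types.
So the F1 carried + j on one chromosome and b + on the other — the recessive alleles are on opposite chromosomes (trans / repulsion).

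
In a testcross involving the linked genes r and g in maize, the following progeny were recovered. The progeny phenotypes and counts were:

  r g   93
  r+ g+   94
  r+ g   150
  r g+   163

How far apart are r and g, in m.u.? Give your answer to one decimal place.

37.4 m.u.

The two most frequent classes, r+ g (150) and r g+ (163), are the parental types, so the F1 was r+ g / r g+.
The recombinant classes are r+ g+ and r g: 94 + 93 = 187.
Recombination frequency = 187/500 = 0.3740 ≈ 37.4%, i.e. 37.4 m.u.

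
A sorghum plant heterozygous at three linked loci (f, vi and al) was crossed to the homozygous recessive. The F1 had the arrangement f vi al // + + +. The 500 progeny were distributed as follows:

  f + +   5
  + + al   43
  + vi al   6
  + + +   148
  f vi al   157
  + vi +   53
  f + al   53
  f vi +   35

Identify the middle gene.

The two rarest classes, + vi al and f + +, are the double crossovers. Comparing them with the parentals, only the f allele has switched, so f is the middle locus and the order is vi – f – al.

f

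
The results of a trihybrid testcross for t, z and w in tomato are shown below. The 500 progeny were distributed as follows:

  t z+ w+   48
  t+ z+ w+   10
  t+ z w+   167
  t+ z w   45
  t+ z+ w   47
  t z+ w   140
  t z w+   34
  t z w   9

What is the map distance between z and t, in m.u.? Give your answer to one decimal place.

The two most frequent reciprocal classes, t+ z w+ and t z+ w, are the parental types, so the F1 was t+ z w+ / t z+ w.
The two rarest classes, t+ z+ w+ and t z w, are the double crossovers. Comparing them with the parentals, only the z allele has switched, so z is the middle locus and the order is t – z – w.
Crossovers in the t–z interval produce the single-crossover classes t z w+ and t+ z+ w (34 + 47 = 81) plus the double crossovers (19).
RF(t–z) = (81 + 19) / 500 = 100/500 = 0.2000 → 20.0 m.u.

20.0 m.u.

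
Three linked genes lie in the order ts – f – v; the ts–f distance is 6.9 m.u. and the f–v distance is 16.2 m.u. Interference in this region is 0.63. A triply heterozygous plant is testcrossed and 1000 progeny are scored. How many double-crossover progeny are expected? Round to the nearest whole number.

4

Map distances give recombination frequencies of 0.069 and 0.162 for the two intervals.
With interference 0.63 (so coincidence = 0.37), expected double-crossover frequency = 0.069 × 0.162 × 0.37 = 0.00414.
Expected number = 0.00414 × 1000 = 4.14 ≈ 4.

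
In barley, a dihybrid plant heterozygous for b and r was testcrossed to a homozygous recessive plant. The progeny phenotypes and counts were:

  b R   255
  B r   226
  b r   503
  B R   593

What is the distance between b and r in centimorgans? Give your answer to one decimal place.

The two most frequent classes, B R (593) and b r (503), are the parental types, so the F1 was B R / b r.
The recombinant classes are B r and b R: 226 + 255 = 481.
Recombination frequency = 481/1577 = 0.3050 ≈ 30.5%, i.e. 30.5 centimorgans.

30.5 centimorgans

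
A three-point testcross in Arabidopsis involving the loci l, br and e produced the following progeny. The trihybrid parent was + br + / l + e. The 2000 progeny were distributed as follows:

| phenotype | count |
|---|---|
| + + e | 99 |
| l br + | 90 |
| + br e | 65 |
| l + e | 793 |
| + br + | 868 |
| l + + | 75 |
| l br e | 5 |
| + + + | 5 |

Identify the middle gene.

The two rarest classes, + + + and l br e, are the double crossovers. Comparing them with the parentals, only the br allele has switched, so br is the middle locus and the order is e – br – l.

br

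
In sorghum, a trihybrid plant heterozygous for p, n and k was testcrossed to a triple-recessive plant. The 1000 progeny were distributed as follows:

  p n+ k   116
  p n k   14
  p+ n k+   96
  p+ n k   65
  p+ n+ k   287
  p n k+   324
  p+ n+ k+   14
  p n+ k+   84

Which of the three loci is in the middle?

The two most frequent reciprocal classes, p n k+ and p+ n+ k, are the parental types, so the F1 was p n k+ / p+ n+ k.
The two rarest classes, p n k and p+ n+ k+, are the double crossovers. Comparing them with the parentals, only the k allele has switched, so k is the middle locus and the order is p – k – n.

k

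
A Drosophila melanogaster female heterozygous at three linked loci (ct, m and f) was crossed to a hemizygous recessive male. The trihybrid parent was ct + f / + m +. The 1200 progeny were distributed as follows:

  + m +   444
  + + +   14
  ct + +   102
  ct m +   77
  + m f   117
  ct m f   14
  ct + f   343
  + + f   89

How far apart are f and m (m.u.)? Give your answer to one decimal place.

The two rarest classes, ct m f and + + +, are the double crossovers. Comparing them with the parentals, only the m allele has switched, so m is the middle locus and the order is ct – m – f.
Crossovers in the m–f interval produce the single-crossover classes ct + + and + m f (102 + 117 = 219) plus the double crossovers (28).
RF(m–f) = (219 + 28) / 1200 = 247/1200 = 0.2058 → 20.6 m.u.

20.6 m.u.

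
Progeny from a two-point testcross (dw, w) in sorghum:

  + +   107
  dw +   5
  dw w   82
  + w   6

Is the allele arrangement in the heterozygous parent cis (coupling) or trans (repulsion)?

The two most frequent classes are + + (107) and dw w (82); these are the parental (non-recombinant) types.
So the F1 carried + + on one chromosome and dw w on the other — the recessive alleles are on the same chromosome (cis / coupling).

cis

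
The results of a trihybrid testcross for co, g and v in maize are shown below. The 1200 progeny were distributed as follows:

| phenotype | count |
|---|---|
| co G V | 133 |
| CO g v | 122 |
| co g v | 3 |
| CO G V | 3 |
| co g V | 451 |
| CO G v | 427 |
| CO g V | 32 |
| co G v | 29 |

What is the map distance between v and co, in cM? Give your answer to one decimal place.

5.6 cM

The two most frequent reciprocal classes, CO G v and co g V, are the parental types, so the F1 was CO G v / co g V.
The two rarest classes, CO G V and co g v, are the double crossovers. Comparing them with the parentals, only the v allele has switched, so v is the middle locus and the order is g – v – co.
Crossovers in the v–co interval produce the single-crossover classes co G v and CO g V (29 + 32 = 61) plus the double crossovers (6).
RF(v–co) = (61 + 6) / 1200 = 67/1200 = 0.0558 → 5.6 cM.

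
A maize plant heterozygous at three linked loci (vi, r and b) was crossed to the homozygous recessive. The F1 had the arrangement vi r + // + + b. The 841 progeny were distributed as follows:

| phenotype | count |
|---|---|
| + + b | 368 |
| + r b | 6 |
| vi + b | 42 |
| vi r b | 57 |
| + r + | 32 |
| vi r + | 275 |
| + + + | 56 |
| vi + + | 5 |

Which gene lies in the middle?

The two rarest classes, vi + + and + r b, are the double crossovers. Comparing them with the parentals, only the r allele has switched, so r is the middle locus and the order is vi – r – b.

r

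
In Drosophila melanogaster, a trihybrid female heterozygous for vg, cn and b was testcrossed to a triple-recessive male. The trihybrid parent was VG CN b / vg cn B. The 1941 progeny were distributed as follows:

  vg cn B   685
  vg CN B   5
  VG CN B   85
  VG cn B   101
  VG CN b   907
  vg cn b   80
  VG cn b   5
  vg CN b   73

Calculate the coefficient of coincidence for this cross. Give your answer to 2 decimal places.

0.60

The two rarest classes, VG cn b and vg CN B, are the double crossovers. Comparing them with the parentals, only the cn allele has switched, so cn is the middle locus and the order is b – cn – vg.
b–cn: (165 + 10)/1941 = 0.0902; cn–vg: (174 + 10)/1941 = 0.0948.
Expected DCO frequency = 0.0902 × 0.0948 ≈ 0.00855; observed = 10/1941 ≈ 0.00515.
Coefficient of coincidence = 0.00515/0.00855 ≈ 0.60.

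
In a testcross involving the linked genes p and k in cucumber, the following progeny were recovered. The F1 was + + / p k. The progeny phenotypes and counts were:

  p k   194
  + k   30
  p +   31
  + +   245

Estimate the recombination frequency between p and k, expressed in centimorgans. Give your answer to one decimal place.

The recombinant classes are + k and p +: 30 + 31 = 61.
Recombination frequency = 61/500 = 0.1220 ≈ 12.2%, i.e. 12.2 centimorgans.

12.2 centimorgans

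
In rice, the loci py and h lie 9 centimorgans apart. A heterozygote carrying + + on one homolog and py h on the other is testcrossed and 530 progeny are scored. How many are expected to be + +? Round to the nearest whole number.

241

A map distance of 9 centimorgans corresponds to a recombination frequency of 0.090.
The F1 is + + / py h, so + + is a parental gamete class with expected frequency (1 − r)/2 = 0.910/2 = 0.4550.
Expected number = 0.4550 × 530 = 241.15 ≈ 241.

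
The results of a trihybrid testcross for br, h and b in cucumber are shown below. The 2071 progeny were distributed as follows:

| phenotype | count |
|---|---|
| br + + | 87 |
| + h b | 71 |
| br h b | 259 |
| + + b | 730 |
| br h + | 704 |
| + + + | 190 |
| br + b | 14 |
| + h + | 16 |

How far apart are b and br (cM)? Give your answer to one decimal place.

23.1 cM

The two most frequent reciprocal classes, + + b and br h +, are the parental types, so the F1 was + + b / br h +.
The two rarest classes, br + b and + h +, are the double crossovers. Comparing them with the parentals, only the br allele has switched, so br is the middle locus and the order is h – br – b.
Crossovers in the br–b interval produce the single-crossover classes + + + and br h b (190 + 259 = 449) plus the double crossovers (30).
RF(br–b) = (449 + 30) / 2071 = 479/2071 = 0.2313 → 23.1 cM.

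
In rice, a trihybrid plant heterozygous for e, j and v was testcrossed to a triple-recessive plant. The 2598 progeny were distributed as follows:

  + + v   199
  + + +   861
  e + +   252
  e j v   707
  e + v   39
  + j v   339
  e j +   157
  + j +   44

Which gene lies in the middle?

The two most frequent reciprocal classes, e j v and + + +, are the parental types, so the F1 was e j v / + + +.
The two rarest classes, e + v and + j +, are the double crossovers. Comparing them with the parentals, only the j allele has switched, so j is the middle locus and the order is v – j – e.

j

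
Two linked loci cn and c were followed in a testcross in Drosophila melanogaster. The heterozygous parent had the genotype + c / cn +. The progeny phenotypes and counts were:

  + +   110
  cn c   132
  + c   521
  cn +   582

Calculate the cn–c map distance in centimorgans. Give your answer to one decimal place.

The recombinant classes are + + and cn c: 110 + 132 = 242.
Recombination frequency = 242/1345 = 0.1799 ≈ 18.0%, i.e. 18.0 centimorgans.

18.0 centimorgans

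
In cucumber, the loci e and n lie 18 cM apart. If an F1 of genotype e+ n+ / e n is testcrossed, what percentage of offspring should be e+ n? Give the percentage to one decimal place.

A map distance of 18 cM corresponds to a recombination frequency of 0.180.
The F1 is e+ n+ / e n, so e+ n is a recombinant gamete class with expected frequency r/2 = 0.180/2 = 0.0900.
That is 0.0900 = 9.0% of the progeny.

9.0%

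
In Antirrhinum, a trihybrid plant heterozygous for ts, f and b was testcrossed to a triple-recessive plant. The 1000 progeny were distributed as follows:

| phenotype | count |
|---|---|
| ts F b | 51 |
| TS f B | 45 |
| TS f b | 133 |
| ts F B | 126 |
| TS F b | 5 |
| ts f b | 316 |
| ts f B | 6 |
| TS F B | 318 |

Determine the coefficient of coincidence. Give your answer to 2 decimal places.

0.38

The two most frequent reciprocal classes, TS F B and ts f b, are the parental types, so the F1 was TS F B / ts f b.
The two rarest classes, TS F b and ts f B, are the double crossovers. Comparing them with the parentals, only the b allele has switched, so b is the middle locus and the order is ts – b – f.
ts–b: (259 + 11)/1000 = 0.2700; b–f: (96 + 11)/1000 = 0.1070.
Expected DCO frequency = 0.2700 × 0.1070 ≈ 0.02889; observed = 11/1000 ≈ 0.01100.
Coefficient of coincidence = 0.01100/0.02889 ≈ 0.38.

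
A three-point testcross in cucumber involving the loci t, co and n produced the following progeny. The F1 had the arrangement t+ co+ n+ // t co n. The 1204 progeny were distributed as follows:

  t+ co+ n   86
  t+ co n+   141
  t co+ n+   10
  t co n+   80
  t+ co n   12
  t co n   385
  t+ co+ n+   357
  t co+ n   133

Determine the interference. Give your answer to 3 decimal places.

0.524

The two rarest classes, t co+ n+ and t+ co n, are the double crossovers. Comparing them with the parentals, only the t allele has switched, so t is the middle locus and the order is n – t – co.
n–t: (166 + 22)/1204 = 0.1561; t–co: (274 + 22)/1204 = 0.2458.
Expected DCO frequency = 0.1561 × 0.2458 ≈ 0.03837; observed = 22/1204 ≈ 0.01827.
Coefficient of coincidence = 0.01827/0.03837 ≈ 0.476; interference = 1 − 0.476 = 0.524.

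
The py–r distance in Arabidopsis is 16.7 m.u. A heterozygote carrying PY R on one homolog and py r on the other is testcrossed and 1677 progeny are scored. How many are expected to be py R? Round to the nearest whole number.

140

A map distance of 16.7 m.u. corresponds to a recombination frequency of 0.167.
The F1 is PY R / py r, so py R is a recombinant gamete class with expected frequency r/2 = 0.167/2 = 0.0835.
Expected number = 0.0835 × 1677 = 140.03 ≈ 140.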